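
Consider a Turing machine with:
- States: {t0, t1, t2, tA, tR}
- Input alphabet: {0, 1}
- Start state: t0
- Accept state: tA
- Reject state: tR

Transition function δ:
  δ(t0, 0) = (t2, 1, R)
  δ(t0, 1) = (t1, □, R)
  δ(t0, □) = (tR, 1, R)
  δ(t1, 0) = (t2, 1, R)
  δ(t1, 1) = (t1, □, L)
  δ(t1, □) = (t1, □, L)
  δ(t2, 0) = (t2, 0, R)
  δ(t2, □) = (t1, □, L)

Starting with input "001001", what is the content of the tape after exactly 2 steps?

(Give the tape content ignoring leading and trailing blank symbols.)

Execution trace:
Initial: [t0]001001
Step 1: δ(t0, 0) = (t2, 1, R) → 1[t2]01001
Step 2: δ(t2, 0) = (t2, 0, R) → 10[t2]1001

No transition is defined for δ(t2, 1). By convention the machine halts and rejects.

After 2 steps, the tape (ignoring leading/trailing blanks) is: 101001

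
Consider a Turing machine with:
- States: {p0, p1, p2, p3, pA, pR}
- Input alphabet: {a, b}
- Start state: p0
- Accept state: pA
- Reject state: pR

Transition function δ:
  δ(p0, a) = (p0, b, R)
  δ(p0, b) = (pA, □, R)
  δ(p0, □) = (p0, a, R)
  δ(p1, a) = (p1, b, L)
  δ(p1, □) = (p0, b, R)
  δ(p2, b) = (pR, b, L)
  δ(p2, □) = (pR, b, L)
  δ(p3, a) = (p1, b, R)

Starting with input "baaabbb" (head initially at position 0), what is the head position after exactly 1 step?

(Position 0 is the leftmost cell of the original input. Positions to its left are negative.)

Execution trace (head position shown):
Step 0: [p0]baaabbb  (head at position 0)
Step 1: move right → □[pA]aaabbb  (head at position 1)

After 1 step, the head is at position 1.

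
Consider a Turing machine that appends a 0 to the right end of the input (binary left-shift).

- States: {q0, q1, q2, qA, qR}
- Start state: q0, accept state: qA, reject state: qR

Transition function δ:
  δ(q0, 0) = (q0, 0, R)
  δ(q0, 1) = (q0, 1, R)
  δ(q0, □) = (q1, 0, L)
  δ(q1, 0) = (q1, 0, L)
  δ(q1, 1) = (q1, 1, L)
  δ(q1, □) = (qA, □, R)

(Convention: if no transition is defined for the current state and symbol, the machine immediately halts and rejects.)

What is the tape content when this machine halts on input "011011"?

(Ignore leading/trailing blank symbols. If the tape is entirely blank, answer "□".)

Execution trace:
Initial: [q0]011011
Step 1: δ(q0, 0) = (q0, 0, R) → 0[q0]11011
Step 2: δ(q0, 1) = (q0, 1, R) → 01[q0]1011
Step 3: δ(q0, 1) = (q0, 1, R) → 011[q0]011
Step 4: δ(q0, 0) = (q0, 0, R) → 0110[q0]11
Step 5: δ(q0, 1) = (q0, 1, R) → 01101[q0]1
Step 6: δ(q0, 1) = (q0, 1, R) → 011011[q0]□
Step 7: δ(q0, □) = (q1, 0, L) → 01101[q1]10
Step 8: δ(q1, 1) = (q1, 1, L) → 0110[q1]110
Step 9: δ(q1, 1) = (q1, 1, L) → 011[q1]0110
Step 10: δ(q1, 0) = (q1, 0, L) → 01[q1]10110
Step 11: δ(q1, 1) = (q1, 1, L) → 0[q1]110110
Step 12: δ(q1, 1) = (q1, 1, L) → [q1]0110110
Step 13: δ(q1, 0) = (q1, 0, L) → [q1]□0110110
Step 14: δ(q1, □) = (qA, □, R) → □[qA]0110110

The machine reaches the accept state qA and halts.

Final tape (ignoring leading/trailing blanks): 0110110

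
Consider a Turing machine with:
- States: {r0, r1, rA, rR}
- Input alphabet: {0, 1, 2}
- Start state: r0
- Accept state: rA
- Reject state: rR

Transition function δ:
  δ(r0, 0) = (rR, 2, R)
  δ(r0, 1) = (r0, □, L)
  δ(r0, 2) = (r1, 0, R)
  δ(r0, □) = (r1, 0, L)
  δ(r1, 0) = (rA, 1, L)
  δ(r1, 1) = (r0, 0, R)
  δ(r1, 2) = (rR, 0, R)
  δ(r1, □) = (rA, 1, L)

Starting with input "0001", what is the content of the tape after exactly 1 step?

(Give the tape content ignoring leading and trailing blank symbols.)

Execution trace:
Initial: [r0]0001
Step 1: δ(r0, 0) = (rR, 2, R) → 2[rR]001

The machine reaches the reject state rR and halts.

After 1 step, the tape (ignoring leading/trailing blanks) is: 2001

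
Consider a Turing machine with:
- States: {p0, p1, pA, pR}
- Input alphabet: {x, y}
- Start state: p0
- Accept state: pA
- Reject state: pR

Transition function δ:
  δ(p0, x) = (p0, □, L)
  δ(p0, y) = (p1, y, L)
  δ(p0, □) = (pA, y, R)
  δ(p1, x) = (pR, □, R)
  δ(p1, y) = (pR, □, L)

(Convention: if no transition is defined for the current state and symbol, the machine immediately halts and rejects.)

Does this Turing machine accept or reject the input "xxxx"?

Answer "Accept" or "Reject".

Execution trace:
Initial: [p0]xxxx
Step 1: δ(p0, x) = (p0, □, L) → [p0]□□xxx
Step 2: δ(p0, □) = (pA, y, R) → y[pA]□xxx

The machine reaches the accept state pA and halts.

Answer: Accept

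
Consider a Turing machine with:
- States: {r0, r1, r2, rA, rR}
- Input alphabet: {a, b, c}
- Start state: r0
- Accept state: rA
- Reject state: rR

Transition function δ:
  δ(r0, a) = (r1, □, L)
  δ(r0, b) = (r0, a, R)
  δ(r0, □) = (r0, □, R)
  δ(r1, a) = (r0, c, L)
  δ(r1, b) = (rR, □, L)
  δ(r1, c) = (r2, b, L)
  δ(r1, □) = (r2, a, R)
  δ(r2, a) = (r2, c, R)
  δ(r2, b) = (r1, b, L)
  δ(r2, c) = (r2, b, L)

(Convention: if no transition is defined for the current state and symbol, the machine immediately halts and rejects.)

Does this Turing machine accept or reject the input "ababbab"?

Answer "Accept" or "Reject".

Execution trace:
Initial: [r0]ababbab
Step 1: δ(r0, a) = (r1, □, L) → [r1]□□babbab
Step 2: δ(r1, □) = (r2, a, R) → a[r2]□babbab

No transition is defined for δ(r2, □). By convention the machine halts and rejects.

Answer: Reject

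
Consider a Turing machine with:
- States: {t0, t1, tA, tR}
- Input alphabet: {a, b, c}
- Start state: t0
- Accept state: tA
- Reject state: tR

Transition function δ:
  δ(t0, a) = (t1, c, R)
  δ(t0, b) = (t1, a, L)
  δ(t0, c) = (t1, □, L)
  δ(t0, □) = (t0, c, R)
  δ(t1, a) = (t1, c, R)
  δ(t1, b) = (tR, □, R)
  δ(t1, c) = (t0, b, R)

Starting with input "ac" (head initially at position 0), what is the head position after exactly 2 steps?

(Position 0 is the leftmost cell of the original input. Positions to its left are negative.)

Execution trace (head position shown):
Step 0: [t0]ac  (head at position 0)
Step 1: move right → c[t1]c  (head at position 1)
Step 2: move right → cb[t0]□  (head at position 2)

After 2 steps, the head is at position 2.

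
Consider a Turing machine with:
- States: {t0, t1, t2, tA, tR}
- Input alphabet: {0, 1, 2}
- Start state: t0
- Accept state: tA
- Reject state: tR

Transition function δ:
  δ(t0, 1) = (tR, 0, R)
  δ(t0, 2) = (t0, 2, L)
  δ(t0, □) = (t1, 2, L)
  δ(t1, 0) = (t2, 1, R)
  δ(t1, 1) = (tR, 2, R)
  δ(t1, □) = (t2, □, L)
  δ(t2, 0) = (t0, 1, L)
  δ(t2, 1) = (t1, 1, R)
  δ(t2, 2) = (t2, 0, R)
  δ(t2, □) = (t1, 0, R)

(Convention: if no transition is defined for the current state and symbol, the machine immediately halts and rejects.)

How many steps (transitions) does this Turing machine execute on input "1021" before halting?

Execution trace:
Initial: [t0]1021
Step 1: δ(t0, 1) = (tR, 0, R) → 0[tR]021

The machine reaches the reject state tR and halts.

The machine executed 1 step before halting.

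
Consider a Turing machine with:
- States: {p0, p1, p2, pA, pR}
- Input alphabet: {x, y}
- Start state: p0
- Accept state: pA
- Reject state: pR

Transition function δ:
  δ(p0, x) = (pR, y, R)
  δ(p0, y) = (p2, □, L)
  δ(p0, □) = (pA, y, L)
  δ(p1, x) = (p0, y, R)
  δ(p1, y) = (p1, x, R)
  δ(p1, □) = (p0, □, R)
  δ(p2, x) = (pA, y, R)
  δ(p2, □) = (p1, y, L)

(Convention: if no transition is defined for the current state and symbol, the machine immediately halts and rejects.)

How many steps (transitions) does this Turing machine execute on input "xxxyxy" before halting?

Execution trace:
Initial: [p0]xxxyxy
Step 1: δ(p0, x) = (pR, y, R) → y[pR]xxyxy

The machine reaches the reject state pR and halts.

The machine executed 1 step before halting.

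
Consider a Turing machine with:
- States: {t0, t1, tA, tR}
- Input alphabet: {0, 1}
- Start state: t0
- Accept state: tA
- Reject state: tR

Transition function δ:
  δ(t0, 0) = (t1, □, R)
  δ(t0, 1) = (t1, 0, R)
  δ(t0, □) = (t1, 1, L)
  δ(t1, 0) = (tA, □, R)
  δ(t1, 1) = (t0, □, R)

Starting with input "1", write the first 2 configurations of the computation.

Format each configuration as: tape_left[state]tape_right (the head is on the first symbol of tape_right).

Transitions applied:
Step 1: δ(t0, 1) = (t1, 0, R)

The first 2 configurations are:
[t0]1 ⊢ 0[t1]□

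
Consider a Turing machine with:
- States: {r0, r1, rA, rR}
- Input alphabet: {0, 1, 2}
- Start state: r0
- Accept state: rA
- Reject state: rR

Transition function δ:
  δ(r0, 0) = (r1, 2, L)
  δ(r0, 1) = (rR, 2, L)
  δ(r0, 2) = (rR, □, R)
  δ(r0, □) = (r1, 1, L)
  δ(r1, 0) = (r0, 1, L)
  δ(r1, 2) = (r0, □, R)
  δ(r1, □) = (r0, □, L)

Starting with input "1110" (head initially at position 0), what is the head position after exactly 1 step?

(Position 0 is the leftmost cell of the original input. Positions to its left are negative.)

Execution trace (head position shown):
Step 0: [r0]1110  (head at position 0)
Step 1: move left → [rR]□2110  (head at position -1)

After 1 step, the head is at position -1.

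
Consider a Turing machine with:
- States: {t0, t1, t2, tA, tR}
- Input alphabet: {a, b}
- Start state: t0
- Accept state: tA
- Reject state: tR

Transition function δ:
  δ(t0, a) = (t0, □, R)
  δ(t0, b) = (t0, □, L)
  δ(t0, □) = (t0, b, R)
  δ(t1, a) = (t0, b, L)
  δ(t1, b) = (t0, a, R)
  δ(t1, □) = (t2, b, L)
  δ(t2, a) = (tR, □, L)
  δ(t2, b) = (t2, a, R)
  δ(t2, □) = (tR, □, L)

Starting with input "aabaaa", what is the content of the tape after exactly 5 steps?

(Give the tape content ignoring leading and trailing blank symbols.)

Execution trace:
Initial: [t0]aabaaa
Step 1: δ(t0, a) = (t0, □, R) → □[t0]abaaa
Step 2: δ(t0, a) = (t0, □, R) → □□[t0]baaa
Step 3: δ(t0, b) = (t0, □, L) → □[t0]□□aaa
Step 4: δ(t0, □) = (t0, b, R) → □b[t0]□aaa
Step 5: δ(t0, □) = (t0, b, R) → □bb[t0]aaa

After 5 steps, the tape (ignoring leading/trailing blanks) is: bbaaa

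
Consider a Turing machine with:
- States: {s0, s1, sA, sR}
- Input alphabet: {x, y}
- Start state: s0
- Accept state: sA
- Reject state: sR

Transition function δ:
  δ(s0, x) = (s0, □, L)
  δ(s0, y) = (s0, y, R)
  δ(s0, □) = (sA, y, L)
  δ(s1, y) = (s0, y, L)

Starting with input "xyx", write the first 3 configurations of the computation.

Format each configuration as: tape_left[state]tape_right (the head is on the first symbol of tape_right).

Transitions applied:
Step 1: δ(s0, x) = (s0, □, L)
Step 2: δ(s0, □) = (sA, y, L)

The first 3 configurations are:
[s0]xyx ⊢ [s0]□□yx ⊢ [sA]□y□yx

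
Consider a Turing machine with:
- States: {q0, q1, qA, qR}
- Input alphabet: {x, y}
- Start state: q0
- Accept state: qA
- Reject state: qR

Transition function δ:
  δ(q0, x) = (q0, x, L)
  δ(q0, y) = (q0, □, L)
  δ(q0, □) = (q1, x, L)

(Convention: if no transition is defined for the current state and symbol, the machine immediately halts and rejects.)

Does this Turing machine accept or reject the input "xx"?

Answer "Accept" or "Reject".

Execution trace:
Initial: [q0]xx
Step 1: δ(q0, x) = (q0, x, L) → [q0]□xx
Step 2: δ(q0, □) = (q1, x, L) → [q1]□xxx

No transition is defined for δ(q1, □). By convention the machine halts and rejects.

Answer: Reject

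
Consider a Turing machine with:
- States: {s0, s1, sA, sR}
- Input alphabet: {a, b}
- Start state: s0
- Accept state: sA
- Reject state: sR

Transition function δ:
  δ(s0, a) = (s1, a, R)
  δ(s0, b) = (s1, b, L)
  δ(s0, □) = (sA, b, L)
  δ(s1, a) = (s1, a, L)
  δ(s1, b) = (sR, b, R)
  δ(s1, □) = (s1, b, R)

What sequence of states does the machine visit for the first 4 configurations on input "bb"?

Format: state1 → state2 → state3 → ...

Execution trace:
Initial: [s0]bb
Step 1: δ(s0, b) = (s1, b, L) → [s1]□bb
Step 2: δ(s1, □) = (s1, b, R) → b[s1]bb
Step 3: δ(s1, b) = (sR, b, R) → bb[sR]b

The machine reaches the reject state sR and halts.

State sequence: s0 → s1 → s1 → sR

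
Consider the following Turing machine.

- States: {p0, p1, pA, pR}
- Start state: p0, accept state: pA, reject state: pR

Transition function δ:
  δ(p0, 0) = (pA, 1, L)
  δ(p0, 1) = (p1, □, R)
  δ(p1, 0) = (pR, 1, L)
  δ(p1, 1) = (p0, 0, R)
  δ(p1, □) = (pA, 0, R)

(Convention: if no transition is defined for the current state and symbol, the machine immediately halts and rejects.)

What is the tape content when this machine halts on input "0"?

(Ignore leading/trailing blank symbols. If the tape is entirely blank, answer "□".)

Execution trace:
Initial: [p0]0
Step 1: δ(p0, 0) = (pA, 1, L) → [pA]□1

The machine reaches the accept state pA and halts.

Final tape (ignoring leading/trailing blanks): 1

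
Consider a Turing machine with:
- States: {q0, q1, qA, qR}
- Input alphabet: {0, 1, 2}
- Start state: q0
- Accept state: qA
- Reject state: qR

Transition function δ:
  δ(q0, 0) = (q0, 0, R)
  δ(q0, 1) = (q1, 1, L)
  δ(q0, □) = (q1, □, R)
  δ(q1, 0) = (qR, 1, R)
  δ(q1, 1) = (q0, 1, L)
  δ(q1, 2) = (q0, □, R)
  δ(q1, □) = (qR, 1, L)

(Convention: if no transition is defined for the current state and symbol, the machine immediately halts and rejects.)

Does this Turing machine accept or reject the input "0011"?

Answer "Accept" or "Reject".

Execution trace:
Initial: [q0]0011
Step 1: δ(q0, 0) = (q0, 0, R) → 0[q0]011
Step 2: δ(q0, 0) = (q0, 0, R) → 00[q0]11
Step 3: δ(q0, 1) = (q1, 1, L) → 0[q1]011
Step 4: δ(q1, 0) = (qR, 1, R) → 01[qR]11

The machine reaches the reject state qR and halts.

Answer: Reject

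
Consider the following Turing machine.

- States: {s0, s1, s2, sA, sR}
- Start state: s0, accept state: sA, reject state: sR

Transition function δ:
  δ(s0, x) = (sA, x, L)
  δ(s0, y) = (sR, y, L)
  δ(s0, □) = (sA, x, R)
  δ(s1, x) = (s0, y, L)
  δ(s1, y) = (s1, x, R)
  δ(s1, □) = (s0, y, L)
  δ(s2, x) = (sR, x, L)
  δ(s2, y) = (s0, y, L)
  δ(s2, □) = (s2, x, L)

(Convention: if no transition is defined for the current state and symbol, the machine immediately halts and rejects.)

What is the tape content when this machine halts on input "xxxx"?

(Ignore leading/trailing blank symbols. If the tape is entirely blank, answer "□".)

Execution trace:
Initial: [s0]xxxx
Step 1: δ(s0, x) = (sA, x, L) → [sA]□xxxx

The machine reaches the accept state sA and halts.

Final tape (ignoring leading/trailing blanks): xxxx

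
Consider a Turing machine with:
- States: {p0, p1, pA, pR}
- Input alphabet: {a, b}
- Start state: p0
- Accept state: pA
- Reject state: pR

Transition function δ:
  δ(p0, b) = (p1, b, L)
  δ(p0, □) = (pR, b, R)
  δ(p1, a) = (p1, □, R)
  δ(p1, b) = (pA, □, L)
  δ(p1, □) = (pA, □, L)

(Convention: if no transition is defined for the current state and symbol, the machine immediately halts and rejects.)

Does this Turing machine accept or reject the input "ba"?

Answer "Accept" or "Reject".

Execution trace:
Initial: [p0]ba
Step 1: δ(p0, b) = (p1, b, L) → [p1]□ba
Step 2: δ(p1, □) = (pA, □, L) → [pA]□□ba

The machine reaches the accept state pA and halts.

Answer: Accept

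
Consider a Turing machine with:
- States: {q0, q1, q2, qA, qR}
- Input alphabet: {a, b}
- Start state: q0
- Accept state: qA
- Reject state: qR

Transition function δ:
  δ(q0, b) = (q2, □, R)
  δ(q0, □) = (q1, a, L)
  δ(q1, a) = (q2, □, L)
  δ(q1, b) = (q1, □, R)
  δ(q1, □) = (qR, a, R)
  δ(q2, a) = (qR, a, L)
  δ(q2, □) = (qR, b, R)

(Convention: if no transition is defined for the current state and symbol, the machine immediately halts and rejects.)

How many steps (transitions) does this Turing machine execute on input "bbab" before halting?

Execution trace:
Initial: [q0]bbab
Step 1: δ(q0, b) = (q2, □, R) → □[q2]bab

No transition is defined for δ(q2, b). By convention the machine halts and rejects.

The machine executed 1 step before halting.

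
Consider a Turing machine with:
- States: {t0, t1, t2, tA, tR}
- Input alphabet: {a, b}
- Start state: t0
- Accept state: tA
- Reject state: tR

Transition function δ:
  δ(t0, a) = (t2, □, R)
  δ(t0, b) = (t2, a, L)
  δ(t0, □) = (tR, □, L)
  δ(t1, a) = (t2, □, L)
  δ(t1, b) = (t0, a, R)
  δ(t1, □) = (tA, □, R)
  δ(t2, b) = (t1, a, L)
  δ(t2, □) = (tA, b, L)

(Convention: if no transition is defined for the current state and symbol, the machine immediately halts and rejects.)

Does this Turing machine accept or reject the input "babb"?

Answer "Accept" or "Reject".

Execution trace:
Initial: [t0]babb
Step 1: δ(t0, b) = (t2, a, L) → [t2]□aabb
Step 2: δ(t2, □) = (tA, b, L) → [tA]□baabb

The machine reaches the accept state tA and halts.

Answer: Accept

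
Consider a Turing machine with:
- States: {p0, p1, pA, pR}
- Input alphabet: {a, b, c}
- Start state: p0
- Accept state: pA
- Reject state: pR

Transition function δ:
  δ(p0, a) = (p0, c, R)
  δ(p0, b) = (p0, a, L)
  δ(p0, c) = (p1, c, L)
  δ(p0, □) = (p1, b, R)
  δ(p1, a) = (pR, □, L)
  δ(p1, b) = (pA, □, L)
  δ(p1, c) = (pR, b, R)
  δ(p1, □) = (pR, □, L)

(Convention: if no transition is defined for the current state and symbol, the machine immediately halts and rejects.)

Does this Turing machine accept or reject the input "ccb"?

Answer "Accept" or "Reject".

Execution trace:
Initial: [p0]ccb
Step 1: δ(p0, c) = (p1, c, L) → [p1]□ccb
Step 2: δ(p1, □) = (pR, □, L) → [pR]□□ccb

The machine reaches the reject state pR and halts.

Answer: Reject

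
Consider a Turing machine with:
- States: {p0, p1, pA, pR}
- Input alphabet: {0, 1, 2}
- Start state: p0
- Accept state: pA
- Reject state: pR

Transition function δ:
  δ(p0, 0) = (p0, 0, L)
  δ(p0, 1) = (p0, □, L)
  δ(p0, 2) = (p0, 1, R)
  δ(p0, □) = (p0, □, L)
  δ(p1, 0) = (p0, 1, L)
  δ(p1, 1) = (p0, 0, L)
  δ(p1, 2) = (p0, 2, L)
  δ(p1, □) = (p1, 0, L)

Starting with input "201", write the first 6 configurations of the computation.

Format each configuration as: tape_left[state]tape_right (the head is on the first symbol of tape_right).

Transitions applied:
Step 1: δ(p0, 2) = (p0, 1, R)
Step 2: δ(p0, 0) = (p0, 0, L)
Step 3: δ(p0, 1) = (p0, □, L)
Step 4: δ(p0, □) = (p0, □, L)
Step 5: δ(p0, □) = (p0, □, L)

The first 6 configurations are:
[p0]201 ⊢ 1[p0]01 ⊢ [p0]101 ⊢ [p0]□□01 ⊢ [p0]□□□01 ⊢ [p0]□□□□01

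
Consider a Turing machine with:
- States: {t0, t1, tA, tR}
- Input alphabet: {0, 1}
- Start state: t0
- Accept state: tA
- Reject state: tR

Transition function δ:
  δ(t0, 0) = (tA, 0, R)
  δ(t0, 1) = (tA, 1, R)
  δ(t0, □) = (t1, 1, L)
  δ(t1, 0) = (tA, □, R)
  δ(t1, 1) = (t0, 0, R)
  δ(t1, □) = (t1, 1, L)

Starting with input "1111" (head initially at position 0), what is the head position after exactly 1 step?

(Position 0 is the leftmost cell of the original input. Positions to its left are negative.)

Execution trace (head position shown):
Step 0: [t0]1111  (head at position 0)
Step 1: move right → 1[tA]111  (head at position 1)

After 1 step, the head is at position 1.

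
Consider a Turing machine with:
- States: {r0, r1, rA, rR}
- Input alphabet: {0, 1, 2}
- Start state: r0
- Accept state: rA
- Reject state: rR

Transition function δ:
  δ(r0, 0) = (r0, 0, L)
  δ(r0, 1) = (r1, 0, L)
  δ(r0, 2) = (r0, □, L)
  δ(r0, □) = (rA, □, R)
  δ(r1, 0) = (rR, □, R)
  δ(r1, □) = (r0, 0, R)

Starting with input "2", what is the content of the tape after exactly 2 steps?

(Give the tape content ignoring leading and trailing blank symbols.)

Execution trace:
Initial: [r0]2
Step 1: δ(r0, 2) = (r0, □, L) → [r0]□□
Step 2: δ(r0, □) = (rA, □, R) → □[rA]□

The machine reaches the accept state rA and halts.

After 2 steps, the tape (ignoring leading/trailing blanks) is: □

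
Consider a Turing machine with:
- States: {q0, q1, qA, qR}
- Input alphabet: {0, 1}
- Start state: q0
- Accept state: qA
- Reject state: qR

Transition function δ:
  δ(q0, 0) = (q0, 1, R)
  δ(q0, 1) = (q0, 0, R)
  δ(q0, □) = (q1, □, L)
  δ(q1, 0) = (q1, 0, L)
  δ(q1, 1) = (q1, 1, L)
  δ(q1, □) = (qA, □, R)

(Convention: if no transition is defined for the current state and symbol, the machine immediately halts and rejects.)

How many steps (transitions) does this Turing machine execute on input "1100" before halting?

Execution trace:
Initial: [q0]1100
Step 1: δ(q0, 1) = (q0, 0, R) → 0[q0]100
Step 2: δ(q0, 1) = (q0, 0, R) → 00[q0]00
Step 3: δ(q0, 0) = (q0, 1, R) → 001[q0]0
Step 4: δ(q0, 0) = (q0, 1, R) → 0011[q0]□
Step 5: δ(q0, □) = (q1, □, L) → 001[q1]1□
Step 6: δ(q1, 1) = (q1, 1, L) → 00[q1]11□
Step 7: δ(q1, 1) = (q1, 1, L) → 0[q1]011□
Step 8: δ(q1, 0) = (q1, 0, L) → [q1]0011□
Step 9: δ(q1, 0) = (q1, 0, L) → [q1]□0011□
Step 10: δ(q1, □) = (qA, □, R) → □[qA]0011□

The machine reaches the accept state qA and halts.

The machine executed 10 steps before halting.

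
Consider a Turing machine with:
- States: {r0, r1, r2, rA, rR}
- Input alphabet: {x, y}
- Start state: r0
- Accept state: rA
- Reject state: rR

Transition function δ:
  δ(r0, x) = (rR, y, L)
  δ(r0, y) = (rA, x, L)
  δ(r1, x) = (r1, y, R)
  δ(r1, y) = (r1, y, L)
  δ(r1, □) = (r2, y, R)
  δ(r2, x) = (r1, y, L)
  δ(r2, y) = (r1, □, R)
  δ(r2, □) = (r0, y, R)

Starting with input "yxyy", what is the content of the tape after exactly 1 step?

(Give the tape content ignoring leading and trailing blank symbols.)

Execution trace:
Initial: [r0]yxyy
Step 1: δ(r0, y) = (rA, x, L) → [rA]□xxyy

The machine reaches the accept state rA and halts.

After 1 step, the tape (ignoring leading/trailing blanks) is: xxyy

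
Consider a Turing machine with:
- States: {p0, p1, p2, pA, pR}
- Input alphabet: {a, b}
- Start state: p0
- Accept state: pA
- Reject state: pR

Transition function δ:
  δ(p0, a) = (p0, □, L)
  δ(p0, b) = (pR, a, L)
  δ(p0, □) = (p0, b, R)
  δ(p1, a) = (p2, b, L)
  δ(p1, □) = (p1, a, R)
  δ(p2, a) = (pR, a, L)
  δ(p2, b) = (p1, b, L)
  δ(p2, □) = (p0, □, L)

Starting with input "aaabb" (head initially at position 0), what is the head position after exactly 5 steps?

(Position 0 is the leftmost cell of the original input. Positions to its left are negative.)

Execution trace (head position shown):
Step 0: [p0]aaabb  (head at position 0)
Step 1: move left → [p0]□□aabb  (head at position -1)
Step 2: move right → b[p0]□aabb  (head at position 0)
Step 3: move right → bb[p0]aabb  (head at position 1)
Step 4: move left → b[p0]b□abb  (head at position 0)
Step 5: move left → [pR]ba□abb  (head at position -1)

After 5 steps, the head is at position -1.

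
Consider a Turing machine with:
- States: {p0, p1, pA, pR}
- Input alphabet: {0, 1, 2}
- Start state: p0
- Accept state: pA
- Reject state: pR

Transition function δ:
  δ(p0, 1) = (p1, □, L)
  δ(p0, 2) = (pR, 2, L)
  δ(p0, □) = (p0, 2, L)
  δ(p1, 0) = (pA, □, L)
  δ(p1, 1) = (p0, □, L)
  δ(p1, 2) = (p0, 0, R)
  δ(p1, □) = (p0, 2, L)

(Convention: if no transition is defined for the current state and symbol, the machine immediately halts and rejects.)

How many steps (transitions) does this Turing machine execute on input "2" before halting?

Execution trace:
Initial: [p0]2
Step 1: δ(p0, 2) = (pR, 2, L) → [pR]□2

The machine reaches the reject state pR and halts.

The machine executed 1 step before halting.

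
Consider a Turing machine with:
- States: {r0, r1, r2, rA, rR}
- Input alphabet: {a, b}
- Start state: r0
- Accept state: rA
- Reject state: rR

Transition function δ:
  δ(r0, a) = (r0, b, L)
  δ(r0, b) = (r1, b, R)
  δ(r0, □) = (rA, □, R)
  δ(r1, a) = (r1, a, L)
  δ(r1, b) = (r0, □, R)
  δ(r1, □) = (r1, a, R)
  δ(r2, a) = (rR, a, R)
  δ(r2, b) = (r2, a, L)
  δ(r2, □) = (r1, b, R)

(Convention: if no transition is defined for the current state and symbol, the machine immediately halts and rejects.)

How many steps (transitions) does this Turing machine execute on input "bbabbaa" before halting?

Execution trace:
Initial: [r0]bbabbaa
Step 1: δ(r0, b) = (r1, b, R) → b[r1]babbaa
Step 2: δ(r1, b) = (r0, □, R) → b□[r0]abbaa
Step 3: δ(r0, a) = (r0, b, L) → b[r0]□bbbaa
Step 4: δ(r0, □) = (rA, □, R) → b□[rA]bbbaa

The machine reaches the accept state rA and halts.

The machine executed 4 steps before halting.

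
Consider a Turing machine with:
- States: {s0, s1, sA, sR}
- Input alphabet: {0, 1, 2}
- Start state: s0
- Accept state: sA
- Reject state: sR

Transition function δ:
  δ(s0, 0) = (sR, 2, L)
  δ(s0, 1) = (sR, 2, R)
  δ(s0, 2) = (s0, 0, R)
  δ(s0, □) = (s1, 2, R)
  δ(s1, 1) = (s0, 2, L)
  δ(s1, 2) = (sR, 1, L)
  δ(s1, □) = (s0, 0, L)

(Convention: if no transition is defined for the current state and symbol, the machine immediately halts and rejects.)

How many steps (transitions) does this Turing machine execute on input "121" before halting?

Execution trace:
Initial: [s0]121
Step 1: δ(s0, 1) = (sR, 2, R) → 2[sR]21

The machine reaches the reject state sR and halts.

The machine executed 1 step before halting.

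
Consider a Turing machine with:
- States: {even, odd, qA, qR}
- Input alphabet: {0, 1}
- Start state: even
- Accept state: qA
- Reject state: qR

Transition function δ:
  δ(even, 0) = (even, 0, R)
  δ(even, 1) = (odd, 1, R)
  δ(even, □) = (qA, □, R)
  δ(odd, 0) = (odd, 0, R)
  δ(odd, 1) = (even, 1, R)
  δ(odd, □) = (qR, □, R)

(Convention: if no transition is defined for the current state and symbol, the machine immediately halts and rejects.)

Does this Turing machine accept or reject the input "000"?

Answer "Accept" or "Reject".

Execution trace:
Initial: [even]000
Step 1: δ(even, 0) = (even, 0, R) → 0[even]00
Step 2: δ(even, 0) = (even, 0, R) → 00[even]0
Step 3: δ(even, 0) = (even, 0, R) → 000[even]□
Step 4: δ(even, □) = (qA, □, R) → 000□[qA]□

The machine reaches the accept state qA and halts.

Answer: Accept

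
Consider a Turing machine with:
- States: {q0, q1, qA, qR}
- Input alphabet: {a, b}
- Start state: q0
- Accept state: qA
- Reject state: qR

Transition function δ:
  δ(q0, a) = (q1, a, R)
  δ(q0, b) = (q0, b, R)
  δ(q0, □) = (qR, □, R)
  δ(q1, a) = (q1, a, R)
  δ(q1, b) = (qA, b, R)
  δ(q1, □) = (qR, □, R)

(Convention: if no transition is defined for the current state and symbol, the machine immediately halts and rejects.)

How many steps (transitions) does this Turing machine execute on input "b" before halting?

Execution trace:
Initial: [q0]b
Step 1: δ(q0, b) = (q0, b, R) → b[q0]□
Step 2: δ(q0, □) = (qR, □, R) → b□[qR]□

The machine reaches the reject state qR and halts.

The machine executed 2 steps before halting.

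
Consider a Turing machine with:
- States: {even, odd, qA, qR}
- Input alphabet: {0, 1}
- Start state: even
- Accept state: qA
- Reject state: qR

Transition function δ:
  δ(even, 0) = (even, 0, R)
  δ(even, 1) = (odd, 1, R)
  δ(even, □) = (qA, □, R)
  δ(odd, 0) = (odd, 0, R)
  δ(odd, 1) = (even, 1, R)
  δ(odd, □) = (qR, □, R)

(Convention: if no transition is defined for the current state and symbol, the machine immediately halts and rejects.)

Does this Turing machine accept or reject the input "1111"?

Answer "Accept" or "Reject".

Execution trace:
Initial: [even]1111
Step 1: δ(even, 1) = (odd, 1, R) → 1[odd]111
Step 2: δ(odd, 1) = (even, 1, R) → 11[even]11
Step 3: δ(even, 1) = (odd, 1, R) → 111[odd]1
Step 4: δ(odd, 1) = (even, 1, R) → 1111[even]□
Step 5: δ(even, □) = (qA, □, R) → 1111□[qA]□

The machine reaches the accept state qA and halts.

Answer: Accept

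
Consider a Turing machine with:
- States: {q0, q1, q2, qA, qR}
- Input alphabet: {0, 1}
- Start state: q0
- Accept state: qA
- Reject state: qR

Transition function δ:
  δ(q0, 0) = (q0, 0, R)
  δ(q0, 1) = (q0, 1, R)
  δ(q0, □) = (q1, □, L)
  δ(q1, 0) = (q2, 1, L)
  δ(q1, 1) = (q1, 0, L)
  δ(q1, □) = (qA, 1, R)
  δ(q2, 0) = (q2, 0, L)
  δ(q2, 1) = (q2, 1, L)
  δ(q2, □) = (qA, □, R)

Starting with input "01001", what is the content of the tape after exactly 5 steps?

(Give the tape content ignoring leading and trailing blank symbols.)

Execution trace:
Initial: [q0]01001
Step 1: δ(q0, 0) = (q0, 0, R) → 0[q0]1001
Step 2: δ(q0, 1) = (q0, 1, R) → 01[q0]001
Step 3: δ(q0, 0) = (q0, 0, R) → 010[q0]01
Step 4: δ(q0, 0) = (q0, 0, R) → 0100[q0]1
Step 5: δ(q0, 1) = (q0, 1, R) → 01001[q0]□

After 5 steps, the tape (ignoring leading/trailing blanks) is: 01001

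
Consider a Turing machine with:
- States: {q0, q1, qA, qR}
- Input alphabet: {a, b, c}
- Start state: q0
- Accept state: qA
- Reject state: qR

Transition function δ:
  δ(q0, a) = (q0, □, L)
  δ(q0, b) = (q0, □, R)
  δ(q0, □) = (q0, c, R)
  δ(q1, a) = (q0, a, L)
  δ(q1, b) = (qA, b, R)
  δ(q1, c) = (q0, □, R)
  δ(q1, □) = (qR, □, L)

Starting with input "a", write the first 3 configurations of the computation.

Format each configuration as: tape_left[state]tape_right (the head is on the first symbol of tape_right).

Transitions applied:
Step 1: δ(q0, a) = (q0, □, L)
Step 2: δ(q0, □) = (q0, c, R)

The first 3 configurations are:
[q0]a ⊢ [q0]□□ ⊢ c[q0]□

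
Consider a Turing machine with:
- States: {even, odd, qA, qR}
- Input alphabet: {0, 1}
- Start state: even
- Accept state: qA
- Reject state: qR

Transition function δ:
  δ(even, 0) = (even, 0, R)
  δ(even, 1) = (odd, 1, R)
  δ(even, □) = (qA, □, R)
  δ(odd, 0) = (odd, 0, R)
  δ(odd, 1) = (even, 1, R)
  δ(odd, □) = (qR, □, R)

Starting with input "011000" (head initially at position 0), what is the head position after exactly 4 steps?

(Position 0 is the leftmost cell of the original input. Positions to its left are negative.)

Execution trace (head position shown):
Step 0: [even]011000  (head at position 0)
Step 1: move right → 0[even]11000  (head at position 1)
Step 2: move right → 01[odd]1000  (head at position 2)
Step 3: move right → 011[even]000  (head at position 3)
Step 4: move right → 0110[even]00  (head at position 4)

After 4 steps, the head is at position 4.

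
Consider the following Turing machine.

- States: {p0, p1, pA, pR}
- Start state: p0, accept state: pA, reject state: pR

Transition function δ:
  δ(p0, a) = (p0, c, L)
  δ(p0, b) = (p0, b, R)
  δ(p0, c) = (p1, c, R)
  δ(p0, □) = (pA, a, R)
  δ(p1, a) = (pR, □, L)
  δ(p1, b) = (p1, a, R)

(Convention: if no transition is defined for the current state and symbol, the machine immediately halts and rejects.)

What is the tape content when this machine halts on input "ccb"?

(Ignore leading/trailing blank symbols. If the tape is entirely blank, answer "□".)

Execution trace:
Initial: [p0]ccb
Step 1: δ(p0, c) = (p1, c, R) → c[p1]cb

No transition is defined for δ(p1, c). By convention the machine halts and rejects.

Final tape (ignoring leading/trailing blanks): ccb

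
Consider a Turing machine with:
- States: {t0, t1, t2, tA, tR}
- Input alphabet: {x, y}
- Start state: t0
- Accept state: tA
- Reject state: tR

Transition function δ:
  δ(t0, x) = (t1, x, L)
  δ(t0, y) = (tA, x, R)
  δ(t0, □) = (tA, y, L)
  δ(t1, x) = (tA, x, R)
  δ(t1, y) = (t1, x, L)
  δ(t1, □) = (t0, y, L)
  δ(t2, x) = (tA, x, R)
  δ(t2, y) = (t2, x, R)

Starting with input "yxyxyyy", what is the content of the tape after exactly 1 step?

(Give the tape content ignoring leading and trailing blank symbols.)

Execution trace:
Initial: [t0]yxyxyyy
Step 1: δ(t0, y) = (tA, x, R) → x[tA]xyxyyy

The machine reaches the accept state tA and halts.

After 1 step, the tape (ignoring leading/trailing blanks) is: xxyxyyy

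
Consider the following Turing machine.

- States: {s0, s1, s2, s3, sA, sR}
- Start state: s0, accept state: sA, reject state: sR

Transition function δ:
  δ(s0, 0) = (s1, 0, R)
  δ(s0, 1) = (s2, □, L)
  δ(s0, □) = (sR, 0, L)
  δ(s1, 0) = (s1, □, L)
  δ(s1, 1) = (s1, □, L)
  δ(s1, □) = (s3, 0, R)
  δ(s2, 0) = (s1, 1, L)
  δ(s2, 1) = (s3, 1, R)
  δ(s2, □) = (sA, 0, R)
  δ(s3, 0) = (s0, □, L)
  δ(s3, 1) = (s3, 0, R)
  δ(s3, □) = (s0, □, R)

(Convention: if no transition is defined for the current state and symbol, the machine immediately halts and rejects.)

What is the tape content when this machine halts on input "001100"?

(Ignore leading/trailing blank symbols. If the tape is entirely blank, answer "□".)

Execution trace:
Initial: [s0]001100
Step 1: δ(s0, 0) = (s1, 0, R) → 0[s1]01100
Step 2: δ(s1, 0) = (s1, □, L) → [s1]0□1100
Step 3: δ(s1, 0) = (s1, □, L) → [s1]□□□1100
Step 4: δ(s1, □) = (s3, 0, R) → 0[s3]□□1100
Step 5: δ(s3, □) = (s0, □, R) → 0□[s0]□1100
Step 6: δ(s0, □) = (sR, 0, L) → 0[sR]□01100

The machine reaches the reject state sR and halts.

Final tape (ignoring leading/trailing blanks): 0□01100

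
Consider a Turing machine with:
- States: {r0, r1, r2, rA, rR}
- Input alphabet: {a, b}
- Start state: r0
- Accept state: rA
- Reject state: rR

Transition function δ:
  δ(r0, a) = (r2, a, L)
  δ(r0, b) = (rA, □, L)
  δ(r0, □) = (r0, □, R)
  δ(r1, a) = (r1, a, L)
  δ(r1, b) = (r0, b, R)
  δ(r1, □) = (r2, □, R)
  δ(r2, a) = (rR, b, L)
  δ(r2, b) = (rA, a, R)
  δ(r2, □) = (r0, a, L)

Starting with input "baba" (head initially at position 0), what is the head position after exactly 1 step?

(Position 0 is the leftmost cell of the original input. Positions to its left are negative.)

Execution trace (head position shown):
Step 0: [r0]baba  (head at position 0)
Step 1: move left → [rA]□□aba  (head at position -1)

After 1 step, the head is at position -1.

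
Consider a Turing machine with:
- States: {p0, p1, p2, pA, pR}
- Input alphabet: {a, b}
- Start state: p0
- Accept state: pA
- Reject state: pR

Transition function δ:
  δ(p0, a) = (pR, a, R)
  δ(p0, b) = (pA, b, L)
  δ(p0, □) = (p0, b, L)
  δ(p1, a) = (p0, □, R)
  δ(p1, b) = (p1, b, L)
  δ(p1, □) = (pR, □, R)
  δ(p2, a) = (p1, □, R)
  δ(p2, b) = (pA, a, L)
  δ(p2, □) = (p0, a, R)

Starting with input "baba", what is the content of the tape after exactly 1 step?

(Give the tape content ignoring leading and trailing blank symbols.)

Execution trace:
Initial: [p0]baba
Step 1: δ(p0, b) = (pA, b, L) → [pA]□baba

The machine reaches the accept state pA and halts.

After 1 step, the tape (ignoring leading/trailing blanks) is: baba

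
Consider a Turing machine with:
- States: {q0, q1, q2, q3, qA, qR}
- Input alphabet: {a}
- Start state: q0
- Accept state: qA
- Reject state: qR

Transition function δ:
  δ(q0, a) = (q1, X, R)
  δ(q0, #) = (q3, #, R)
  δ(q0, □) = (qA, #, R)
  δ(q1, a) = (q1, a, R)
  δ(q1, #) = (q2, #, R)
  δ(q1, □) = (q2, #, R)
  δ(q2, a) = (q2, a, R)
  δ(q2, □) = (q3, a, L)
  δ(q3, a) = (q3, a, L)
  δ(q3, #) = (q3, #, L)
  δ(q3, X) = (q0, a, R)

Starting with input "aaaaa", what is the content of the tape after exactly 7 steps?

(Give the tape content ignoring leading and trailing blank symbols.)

Execution trace:
Initial: [q0]aaaaa
Step 1: δ(q0, a) = (q1, X, R) → X[q1]aaaa
Step 2: δ(q1, a) = (q1, a, R) → Xa[q1]aaa
Step 3: δ(q1, a) = (q1, a, R) → Xaa[q1]aa
Step 4: δ(q1, a) = (q1, a, R) → Xaaa[q1]a
Step 5: δ(q1, a) = (q1, a, R) → Xaaaa[q1]□
Step 6: δ(q1, □) = (q2, #, R) → Xaaaa#[q2]□
Step 7: δ(q2, □) = (q3, a, L) → Xaaaa[q3]#a

After 7 steps, the tape (ignoring leading/trailing blanks) is: Xaaaa#a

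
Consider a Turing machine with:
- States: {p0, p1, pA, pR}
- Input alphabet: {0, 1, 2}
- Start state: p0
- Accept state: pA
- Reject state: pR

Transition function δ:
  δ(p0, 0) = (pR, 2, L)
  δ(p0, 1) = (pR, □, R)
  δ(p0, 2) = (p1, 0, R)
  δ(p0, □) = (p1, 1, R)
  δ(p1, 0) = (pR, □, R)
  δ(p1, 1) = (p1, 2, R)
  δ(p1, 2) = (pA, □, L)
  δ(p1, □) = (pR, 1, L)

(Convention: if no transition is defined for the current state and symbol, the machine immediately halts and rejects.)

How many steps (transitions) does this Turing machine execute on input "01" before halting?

Execution trace:
Initial: [p0]01
Step 1: δ(p0, 0) = (pR, 2, L) → [pR]□21

The machine reaches the reject state pR and halts.

The machine executed 1 step before halting.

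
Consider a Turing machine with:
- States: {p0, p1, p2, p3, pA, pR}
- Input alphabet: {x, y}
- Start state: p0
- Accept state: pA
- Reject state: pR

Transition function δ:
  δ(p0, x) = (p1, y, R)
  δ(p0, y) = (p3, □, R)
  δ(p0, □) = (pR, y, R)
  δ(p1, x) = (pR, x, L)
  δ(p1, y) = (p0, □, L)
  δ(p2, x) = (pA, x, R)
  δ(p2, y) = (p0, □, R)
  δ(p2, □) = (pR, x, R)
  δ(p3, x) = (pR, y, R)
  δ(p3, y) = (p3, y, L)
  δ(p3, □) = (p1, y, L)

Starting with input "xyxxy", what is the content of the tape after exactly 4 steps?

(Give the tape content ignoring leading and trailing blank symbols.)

Execution trace:
Initial: [p0]xyxxy
Step 1: δ(p0, x) = (p1, y, R) → y[p1]yxxy
Step 2: δ(p1, y) = (p0, □, L) → [p0]y□xxy
Step 3: δ(p0, y) = (p3, □, R) → □[p3]□xxy
Step 4: δ(p3, □) = (p1, y, L) → [p1]□yxxy

No transition is defined for δ(p1, □). By convention the machine halts and rejects.

After 4 steps, the tape (ignoring leading/trailing blanks) is: yxxy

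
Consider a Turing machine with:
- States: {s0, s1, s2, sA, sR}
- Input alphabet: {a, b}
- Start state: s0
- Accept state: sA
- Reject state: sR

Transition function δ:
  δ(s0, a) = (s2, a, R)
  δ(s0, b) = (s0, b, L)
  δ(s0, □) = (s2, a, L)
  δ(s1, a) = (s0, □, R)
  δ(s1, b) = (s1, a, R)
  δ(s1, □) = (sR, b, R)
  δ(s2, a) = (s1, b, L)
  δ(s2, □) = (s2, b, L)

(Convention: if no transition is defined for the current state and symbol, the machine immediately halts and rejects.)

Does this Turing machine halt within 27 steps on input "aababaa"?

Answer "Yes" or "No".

Execution trace:
Initial: [s0]aababaa
Step 1: δ(s0, a) = (s2, a, R) → a[s2]ababaa
Step 2: δ(s2, a) = (s1, b, L) → [s1]abbabaa
Step 3: δ(s1, a) = (s0, □, R) → □[s0]bbabaa
Step 4: δ(s0, b) = (s0, b, L) → [s0]□bbabaa
Step 5: δ(s0, □) = (s2, a, L) → [s2]□abbabaa
Step 6: δ(s2, □) = (s2, b, L) → [s2]□babbabaa
Step 7: δ(s2, □) = (s2, b, L) → [s2]□bbabbabaa
Step 8: δ(s2, □) = (s2, b, L) → [s2]□bbbabbabaa
Step 9: δ(s2, □) = (s2, b, L) → [s2]□bbbbabbabaa
Step 10: δ(s2, □) = (s2, b, L) → [s2]□bbbbbabbabaa
Step 11: δ(s2, □) = (s2, b, L) → [s2]□bbbbbbabbabaa
Step 12: δ(s2, □) = (s2, b, L) → [s2]□bbbbbbbabbabaa
Step 13: δ(s2, □) = (s2, b, L) → [s2]□bbbbbbbbabbabaa
Step 14: δ(s2, □) = (s2, b, L) → [s2]□bbbbbbbbbabbabaa
Step 15: δ(s2, □) = (s2, b, L) → [s2]□bbbbbbbbbbabbabaa
Step 16: δ(s2, □) = (s2, b, L) → [s2]□bbbbbbbbbbbabbabaa
Step 17: δ(s2, □) = (s2, b, L) → [s2]□bbbbbbbbbbbbabbabaa
Step 18: δ(s2, □) = (s2, b, L) → [s2]□bbbbbbbbbbbbbabbabaa
Step 19: δ(s2, □) = (s2, b, L) → [s2]□bbbbbbbbbbbbbbabbabaa
Step 20: δ(s2, □) = (s2, b, L) → [s2]□bbbbbbbbbbbbbbbabbabaa
Step 21: δ(s2, □) = (s2, b, L) → [s2]□bbbbbbbbbbbbbbbbabbabaa
Step 22: δ(s2, □) = (s2, b, L) → [s2]□bbbbbbbbbbbbbbbbbabbabaa
Step 23: δ(s2, □) = (s2, b, L) → [s2]□bbbbbbbbbbbbbbbbbbabbabaa
Step 24: δ(s2, □) = (s2, b, L) → [s2]□bbbbbbbbbbbbbbbbbbbabbabaa
Step 25: δ(s2, □) = (s2, b, L) → [s2]□bbbbbbbbbbbbbbbbbbbbabbabaa
Step 26: δ(s2, □) = (s2, b, L) → [s2]□bbbbbbbbbbbbbbbbbbbbbabbabaa
Step 27: δ(s2, □) = (s2, b, L) → [s2]□bbbbbbbbbbbbbbbbbbbbbbabbabaa

The machine has not reached a halting state after 27 steps.
The machine did not halt within the 27-step bound.

Answer: No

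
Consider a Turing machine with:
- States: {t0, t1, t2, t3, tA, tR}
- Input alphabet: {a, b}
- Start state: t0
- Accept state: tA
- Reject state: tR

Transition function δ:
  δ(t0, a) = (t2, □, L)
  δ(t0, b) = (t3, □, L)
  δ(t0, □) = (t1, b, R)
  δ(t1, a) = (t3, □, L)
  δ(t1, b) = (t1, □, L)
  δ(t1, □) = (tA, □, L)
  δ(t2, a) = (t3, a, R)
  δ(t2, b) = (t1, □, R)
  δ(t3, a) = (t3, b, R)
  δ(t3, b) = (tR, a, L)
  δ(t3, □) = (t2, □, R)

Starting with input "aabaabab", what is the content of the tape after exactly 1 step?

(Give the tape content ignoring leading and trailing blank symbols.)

Execution trace:
Initial: [t0]aabaabab
Step 1: δ(t0, a) = (t2, □, L) → [t2]□□abaabab

No transition is defined for δ(t2, □). By convention the machine halts and rejects.

After 1 step, the tape (ignoring leading/trailing blanks) is: abaabab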